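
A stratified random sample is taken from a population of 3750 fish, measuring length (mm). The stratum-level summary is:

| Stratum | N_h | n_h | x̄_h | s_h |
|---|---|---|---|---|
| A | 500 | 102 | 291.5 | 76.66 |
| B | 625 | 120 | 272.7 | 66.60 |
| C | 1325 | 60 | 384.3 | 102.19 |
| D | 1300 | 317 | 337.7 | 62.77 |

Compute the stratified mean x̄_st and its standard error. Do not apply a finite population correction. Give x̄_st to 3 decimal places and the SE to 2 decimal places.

x̄_st = Σ W_h x̄_h = (500·291.5 + 625·272.7 + 1325·384.3 + 1300·337.7)/3750 = 337.17200
V̂(x̄_st) = Σ W_h² s_h²/n_h, with W_h = N_h/N and N = 3750:
  stratum A: (500/3750)²·76.66²/102 = 1.02427
  stratum B: (625/3750)²·66.60²/120 = 1.02675
  stratum C: (1325/3750)²·102.19²/60 = 21.7288
  stratum D: (1300/3750)²·62.77²/317 = 1.49372
V̂(x̄_st) = 25.2735
SE(x̄_st) = √25.2735 = 5.02727

x̄_st ≈ 337.172, SE ≈ 5.03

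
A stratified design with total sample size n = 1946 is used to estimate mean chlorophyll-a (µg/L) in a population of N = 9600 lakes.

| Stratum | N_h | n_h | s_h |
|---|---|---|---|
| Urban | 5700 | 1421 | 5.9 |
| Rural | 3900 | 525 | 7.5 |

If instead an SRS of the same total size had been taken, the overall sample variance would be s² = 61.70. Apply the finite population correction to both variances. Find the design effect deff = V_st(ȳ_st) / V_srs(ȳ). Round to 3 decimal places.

deff ≈ 0.862

V̂(ȳ_st) = Σ W_h² (1 − n_h/N_h) s_h²/n_h, with W_h = N_h/N and N = 9600:
  stratum Urban: (5700/9600)²·(1 − 1421/5700)·5.9²/1421 = 0.00648313
  stratum Rural: (3900/9600)²·(1 − 525/3900)·7.5²/525 = 0.0153024
V_st = 0.0217855
V_srs = (1 − 1946/9600)·61.70/1946 = 0.025279
deff = V_st / V_srs = 0.0217855/0.025279 = 0.8618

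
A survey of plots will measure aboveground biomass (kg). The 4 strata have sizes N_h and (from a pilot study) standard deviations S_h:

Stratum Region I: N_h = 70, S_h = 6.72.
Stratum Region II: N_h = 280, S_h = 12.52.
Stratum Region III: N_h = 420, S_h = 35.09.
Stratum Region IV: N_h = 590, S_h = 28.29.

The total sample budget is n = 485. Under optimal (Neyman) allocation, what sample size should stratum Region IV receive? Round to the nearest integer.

Neyman allocation: n_h = n · N_h S_h / Σ N_i S_i, with n = 485.
  stratum Region I: N_h·S_h = 70·6.72 = 470.40
  stratum Region II: N_h·S_h = 280·12.52 = 3505.60
  stratum Region III: N_h·S_h = 420·35.09 = 14737.80
  stratum Region IV: N_h·S_h = 590·28.29 = 16691.10
Σ N_h S_h = 35404.90
n for stratum Region IV = 485·16691.10/35404.90 = 228.646 → 229

229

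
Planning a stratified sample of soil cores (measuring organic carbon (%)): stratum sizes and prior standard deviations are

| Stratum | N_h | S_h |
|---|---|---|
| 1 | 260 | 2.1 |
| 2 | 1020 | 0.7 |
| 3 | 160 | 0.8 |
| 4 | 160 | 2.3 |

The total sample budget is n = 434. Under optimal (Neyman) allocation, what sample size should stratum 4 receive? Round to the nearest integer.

91

Neyman allocation: n_h = n · N_h S_h / Σ N_i S_i, with n = 434.
  stratum 1: N_h·S_h = 260·2.1 = 546.00
  stratum 2: N_h·S_h = 1020·0.7 = 714.00
  stratum 3: N_h·S_h = 160·0.8 = 128.00
  stratum 4: N_h·S_h = 160·2.3 = 368.00
Σ N_h S_h = 1756.00
n for stratum 4 = 434·368.00/1756.00 = 90.952 → 91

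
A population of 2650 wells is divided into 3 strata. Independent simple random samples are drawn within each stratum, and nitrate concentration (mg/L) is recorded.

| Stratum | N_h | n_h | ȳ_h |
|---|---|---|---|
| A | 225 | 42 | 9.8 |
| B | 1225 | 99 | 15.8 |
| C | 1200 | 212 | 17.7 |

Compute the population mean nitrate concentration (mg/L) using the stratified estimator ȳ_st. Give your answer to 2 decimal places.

ȳ_st ≈ 16.15

N = Σ N_h = 2650. Stratum weights W_h = N_h/N.
ȳ_st = (225·9.8 + 1225·15.8 + 1200·17.7) / 2650 = 16.1509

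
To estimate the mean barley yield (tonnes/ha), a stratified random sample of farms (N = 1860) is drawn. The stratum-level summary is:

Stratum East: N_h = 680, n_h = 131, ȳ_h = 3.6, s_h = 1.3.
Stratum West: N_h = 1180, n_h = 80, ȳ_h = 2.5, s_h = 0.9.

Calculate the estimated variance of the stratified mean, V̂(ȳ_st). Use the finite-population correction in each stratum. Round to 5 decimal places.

V̂(ȳ_st) = Σ W_h² (1 − n_h/N_h) s_h²/n_h, with W_h = N_h/N and N = 1860:
  stratum East: (680/1860)²·(1 − 131/680)·1.3²/131 = 0.0013921
  stratum West: (1180/1860)²·(1 − 80/1180)·0.9²/80 = 0.00379878
V̂(ȳ_st) = 0.00519088

V̂(ȳ_st) ≈ 0.00519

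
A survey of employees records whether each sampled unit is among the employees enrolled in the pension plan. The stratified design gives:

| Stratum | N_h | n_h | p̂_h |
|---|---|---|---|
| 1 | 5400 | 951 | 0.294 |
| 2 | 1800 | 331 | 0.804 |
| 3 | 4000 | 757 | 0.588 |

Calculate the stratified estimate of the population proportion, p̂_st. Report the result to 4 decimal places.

N = 11200; stratum weights W_h = N_h/N.
p̂_st = Σ W_h p̂_h = (5400·0.294 + 1800·0.804 + 4000·0.588)/11200 = 0.48096

p̂_st ≈ 0.4810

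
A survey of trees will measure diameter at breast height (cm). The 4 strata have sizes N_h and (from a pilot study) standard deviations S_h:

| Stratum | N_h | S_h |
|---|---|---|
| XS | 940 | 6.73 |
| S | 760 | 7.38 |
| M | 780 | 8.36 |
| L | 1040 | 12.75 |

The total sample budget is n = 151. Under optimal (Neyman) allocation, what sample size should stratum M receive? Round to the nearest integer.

Neyman allocation: n_h = n · N_h S_h / Σ N_i S_i, with n = 151.
  stratum XS: N_h·S_h = 940·6.73 = 6326.20
  stratum S: N_h·S_h = 760·7.38 = 5608.80
  stratum M: N_h·S_h = 780·8.36 = 6520.80
  stratum L: N_h·S_h = 1040·12.75 = 13260.00
Σ N_h S_h = 31715.80
n for stratum M = 151·6520.80/31715.80 = 31.046 → 31

31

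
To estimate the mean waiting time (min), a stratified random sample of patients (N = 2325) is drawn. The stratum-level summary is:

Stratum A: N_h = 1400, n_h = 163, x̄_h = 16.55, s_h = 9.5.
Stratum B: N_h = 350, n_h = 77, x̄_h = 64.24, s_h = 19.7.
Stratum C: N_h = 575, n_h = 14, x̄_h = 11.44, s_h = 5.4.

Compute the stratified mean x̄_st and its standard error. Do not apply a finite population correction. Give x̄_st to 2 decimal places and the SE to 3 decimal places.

x̄_st ≈ 22.47, SE ≈ 0.665

x̄_st = Σ W_h x̄_h = (1400·16.55 + 350·64.24 + 575·11.44)/2325 = 22.46538
V̂(x̄_st) = Σ W_h² s_h²/n_h, with W_h = N_h/N and N = 2325:
  stratum A: (1400/2325)²·9.5²/163 = 0.200757
  stratum B: (350/2325)²·19.7²/77 = 0.114217
  stratum C: (575/2325)²·5.4²/14 = 0.127394
V̂(x̄_st) = 0.442368
SE(x̄_st) = √0.442368 = 0.665107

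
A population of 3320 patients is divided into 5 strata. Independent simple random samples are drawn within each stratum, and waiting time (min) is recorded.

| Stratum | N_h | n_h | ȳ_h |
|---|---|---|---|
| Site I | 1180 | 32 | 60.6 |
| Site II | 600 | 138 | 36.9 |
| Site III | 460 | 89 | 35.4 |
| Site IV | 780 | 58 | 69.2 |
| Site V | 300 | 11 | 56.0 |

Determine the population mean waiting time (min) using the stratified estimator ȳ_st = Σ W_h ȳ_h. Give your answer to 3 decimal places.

ȳ_st ≈ 54.430

N = Σ N_h = 3320. Stratum weights W_h = N_h/N.
ȳ_st = (1180·60.6 + 600·36.9 + 460·35.4 + 780·69.2 + 300·56.0) / 3320 = 54.43012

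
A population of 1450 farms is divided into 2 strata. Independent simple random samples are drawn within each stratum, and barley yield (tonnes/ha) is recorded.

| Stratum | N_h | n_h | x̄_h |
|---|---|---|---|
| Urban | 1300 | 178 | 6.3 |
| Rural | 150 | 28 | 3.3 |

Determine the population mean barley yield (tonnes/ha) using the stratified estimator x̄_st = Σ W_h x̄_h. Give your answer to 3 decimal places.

x̄_st ≈ 5.990

N = Σ N_h = 1450. Stratum weights W_h = N_h/N.
x̄_st = (1300·6.3 + 150·3.3) / 1450 = 5.98966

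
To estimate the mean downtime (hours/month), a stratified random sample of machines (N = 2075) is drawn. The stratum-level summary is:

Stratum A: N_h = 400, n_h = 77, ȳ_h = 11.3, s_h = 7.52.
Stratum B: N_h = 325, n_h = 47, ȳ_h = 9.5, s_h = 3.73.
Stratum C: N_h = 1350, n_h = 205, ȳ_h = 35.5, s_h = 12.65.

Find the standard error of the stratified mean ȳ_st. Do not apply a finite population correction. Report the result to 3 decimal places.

V̂(ȳ_st) = Σ W_h² s_h²/n_h, with W_h = N_h/N and N = 2075:
  stratum A: (400/2075)²·7.52²/77 = 0.0272916
  stratum B: (325/2075)²·3.73²/47 = 0.0072619
  stratum C: (1350/2075)²·12.65²/205 = 0.330414
V̂(ȳ_st) = 0.364968
SE(ȳ_st) = √0.364968 = 0.604125

SE(ȳ_st) ≈ 0.604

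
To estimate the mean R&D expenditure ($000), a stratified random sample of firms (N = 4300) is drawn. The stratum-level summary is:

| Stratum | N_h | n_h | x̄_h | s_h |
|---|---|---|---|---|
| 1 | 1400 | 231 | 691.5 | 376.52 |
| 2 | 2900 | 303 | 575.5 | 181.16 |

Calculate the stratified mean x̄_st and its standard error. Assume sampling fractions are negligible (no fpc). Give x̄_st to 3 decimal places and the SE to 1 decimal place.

x̄_st ≈ 613.267, SE ≈ 10.7

x̄_st = Σ W_h x̄_h = (1400·691.5 + 2900·575.5)/4300 = 613.26744
V̂(x̄_st) = Σ W_h² s_h²/n_h, with W_h = N_h/N and N = 4300:
  stratum 1: (1400/4300)²·376.52²/231 = 65.0554
  stratum 2: (2900/4300)²·181.16²/303 = 49.2653
V̂(x̄_st) = 114.321
SE(x̄_st) = √114.321 = 10.6921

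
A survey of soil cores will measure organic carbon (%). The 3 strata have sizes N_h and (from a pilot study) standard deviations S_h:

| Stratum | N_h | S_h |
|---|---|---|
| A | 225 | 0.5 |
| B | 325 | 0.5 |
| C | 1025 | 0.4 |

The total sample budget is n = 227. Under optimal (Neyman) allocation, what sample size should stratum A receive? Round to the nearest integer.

37

Neyman allocation: n_h = n · N_h S_h / Σ N_i S_i, with n = 227.
  stratum A: N_h·S_h = 225·0.5 = 112.50
  stratum B: N_h·S_h = 325·0.5 = 162.50
  stratum C: N_h·S_h = 1025·0.4 = 410.00
Σ N_h S_h = 685.00
n for stratum A = 227·112.50/685.00 = 37.281 → 37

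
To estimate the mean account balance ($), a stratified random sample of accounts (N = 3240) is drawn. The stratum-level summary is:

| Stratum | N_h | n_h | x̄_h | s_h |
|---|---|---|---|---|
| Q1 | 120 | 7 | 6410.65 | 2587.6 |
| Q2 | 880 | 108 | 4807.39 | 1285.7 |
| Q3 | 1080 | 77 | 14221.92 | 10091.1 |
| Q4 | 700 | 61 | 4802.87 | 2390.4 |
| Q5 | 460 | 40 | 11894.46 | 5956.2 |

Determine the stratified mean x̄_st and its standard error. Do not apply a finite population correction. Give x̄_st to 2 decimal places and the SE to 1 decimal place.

x̄_st = Σ W_h x̄_h = (120·6410.65 + 880·4807.39 + 1080·14221.92 + 700·4802.87 + 460·11894.46)/3240 = 9010.15907
V̂(x̄_st) = Σ W_h² s_h²/n_h, with W_h = N_h/N and N = 3240:
  stratum Q1: (120/3240)²·2587.6²/7 = 1312.11
  stratum Q2: (880/3240)²·1285.7²/108 = 1129.1
  stratum Q3: (1080/3240)²·10091.1²/77 = 146941
  stratum Q4: (700/3240)²·2390.4²/61 = 4372.37
  stratum Q5: (460/3240)²·5956.2²/40 = 17877.4
V̂(x̄_st) = 171632
SE(x̄_st) = √171632 = 414.285

x̄_st ≈ 9010.16, SE ≈ 414.3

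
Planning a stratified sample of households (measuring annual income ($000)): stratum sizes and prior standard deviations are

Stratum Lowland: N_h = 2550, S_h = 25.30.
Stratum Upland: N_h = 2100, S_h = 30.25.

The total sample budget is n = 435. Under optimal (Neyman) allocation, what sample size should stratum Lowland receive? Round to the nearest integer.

Neyman allocation: n_h = n · N_h S_h / Σ N_i S_i, with n = 435.
  stratum Lowland: N_h·S_h = 2550·25.30 = 64515.00
  stratum Upland: N_h·S_h = 2100·30.25 = 63525.00
Σ N_h S_h = 128040.00
n for stratum Lowland = 435·64515.00/128040.00 = 219.182 → 219

219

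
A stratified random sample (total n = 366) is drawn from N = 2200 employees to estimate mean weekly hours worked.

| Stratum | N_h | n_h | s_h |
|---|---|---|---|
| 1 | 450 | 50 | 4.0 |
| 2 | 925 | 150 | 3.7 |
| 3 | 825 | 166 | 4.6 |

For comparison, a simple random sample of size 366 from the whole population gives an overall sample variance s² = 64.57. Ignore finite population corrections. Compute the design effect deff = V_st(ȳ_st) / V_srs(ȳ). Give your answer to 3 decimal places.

V̂(ȳ_st) = Σ W_h² s_h²/n_h, with W_h = N_h/N and N = 2200:
  stratum 1: (450/2200)²·4.0²/50 = 0.0133884
  stratum 2: (925/2200)²·3.7²/150 = 0.0161343
  stratum 3: (825/2200)²·4.6²/166 = 0.0179255
V_st = 0.0474482
V_srs = s²/n = 64.57/366 = 0.176421
deff = V_st / V_srs = 0.0474482/0.176421 = 0.2689

deff ≈ 0.269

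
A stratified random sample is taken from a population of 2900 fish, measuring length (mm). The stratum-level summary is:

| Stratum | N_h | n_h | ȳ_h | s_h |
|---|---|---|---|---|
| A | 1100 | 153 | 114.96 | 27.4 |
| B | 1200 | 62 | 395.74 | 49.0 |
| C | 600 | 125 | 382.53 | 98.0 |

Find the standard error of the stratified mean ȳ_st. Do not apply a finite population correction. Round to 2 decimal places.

SE(ȳ_st) ≈ 3.26

V̂(ȳ_st) = Σ W_h² s_h²/n_h, with W_h = N_h/N and N = 2900:
  stratum A: (1100/2900)²·27.4²/153 = 0.705991
  stratum B: (1200/2900)²·49.0²/62 = 6.63082
  stratum C: (600/2900)²·98.0²/125 = 3.28888
V̂(ȳ_st) = 10.6257
SE(ȳ_st) = √10.6257 = 3.25971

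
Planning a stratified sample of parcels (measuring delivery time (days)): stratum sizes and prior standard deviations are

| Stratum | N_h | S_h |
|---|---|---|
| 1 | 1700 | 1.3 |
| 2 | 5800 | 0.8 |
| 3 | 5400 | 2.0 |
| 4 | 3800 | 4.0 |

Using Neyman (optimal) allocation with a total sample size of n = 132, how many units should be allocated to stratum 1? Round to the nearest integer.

Neyman allocation: n_h = n · N_h S_h / Σ N_i S_i, with n = 132.
  stratum 1: N_h·S_h = 1700·1.3 = 2210.00
  stratum 2: N_h·S_h = 5800·0.8 = 4640.00
  stratum 3: N_h·S_h = 5400·2.0 = 10800.00
  stratum 4: N_h·S_h = 3800·4.0 = 15200.00
Σ N_h S_h = 32850.00
n for stratum 1 = 132·2210.00/32850.00 = 8.880 → 9

9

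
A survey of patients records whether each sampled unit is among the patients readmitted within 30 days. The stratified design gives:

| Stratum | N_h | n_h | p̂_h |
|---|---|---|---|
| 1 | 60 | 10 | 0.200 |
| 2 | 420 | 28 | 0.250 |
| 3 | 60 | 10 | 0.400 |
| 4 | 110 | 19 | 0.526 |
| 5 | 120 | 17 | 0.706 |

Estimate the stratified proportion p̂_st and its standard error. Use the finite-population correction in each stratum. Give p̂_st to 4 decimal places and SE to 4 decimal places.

N = 770; stratum weights W_h = N_h/N.
p̂_st = Σ W_h p̂_h = (60·0.200 + 420·0.250 + 60·0.400 + 110·0.526 + 120·0.706)/770 = 0.36829
V̂(p̂_st) = Σ W_h² (1 − n_h/N_h) p̂_h(1−p̂_h)/(n_h−1):
  stratum 1: (60/770)²·(1 − 10/60)·0.200·0.800/9 = 8.99533e-05
  stratum 2: (420/770)²·(1 − 28/420)·0.250·0.750/27 = 0.00192837
  stratum 3: (60/770)²·(1 − 10/60)·0.400·0.600/9 = 0.00013493
  stratum 4: (110/770)²·(1 − 19/110)·0.526·0.474/18 = 0.000233854
  stratum 5: (120/770)²·(1 − 17/120)·0.706·0.294/16 = 0.000270439
V̂(p̂_st) = 0.00265755; SE = √V̂ = 0.0515514

p̂_st ≈ 0.3683, SE ≈ 0.0516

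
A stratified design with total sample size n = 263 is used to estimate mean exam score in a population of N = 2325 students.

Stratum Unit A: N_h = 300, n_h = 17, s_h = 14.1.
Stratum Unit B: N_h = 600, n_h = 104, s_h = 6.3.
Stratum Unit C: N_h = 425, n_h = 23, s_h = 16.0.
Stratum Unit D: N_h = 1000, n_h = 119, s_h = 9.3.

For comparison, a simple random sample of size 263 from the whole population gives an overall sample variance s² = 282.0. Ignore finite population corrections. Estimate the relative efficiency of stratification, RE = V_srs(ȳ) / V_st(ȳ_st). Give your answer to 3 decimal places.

RE ≈ 1.476

V̂(ȳ_st) = Σ W_h² s_h²/n_h, with W_h = N_h/N and N = 2325:
  stratum Unit A: (300/2325)²·14.1²/17 = 0.194709
  stratum Unit B: (600/2325)²·6.3²/104 = 0.0254158
  stratum Unit C: (425/2325)²·16.0²/23 = 0.371915
  stratum Unit D: (1000/2325)²·9.3²/119 = 0.134454
V_st = 0.726494
V_srs = s²/n = 282.0/263 = 1.07224
Relative efficiency = V_srs / V_st = 1.07224/0.726494 = 1.4759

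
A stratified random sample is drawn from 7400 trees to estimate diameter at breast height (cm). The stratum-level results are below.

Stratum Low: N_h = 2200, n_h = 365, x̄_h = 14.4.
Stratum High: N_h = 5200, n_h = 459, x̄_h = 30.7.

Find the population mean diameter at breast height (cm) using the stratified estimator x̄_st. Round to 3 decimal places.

x̄_st ≈ 25.854

N = Σ N_h = 7400. Stratum weights W_h = N_h/N.
x̄_st = (2200·14.4 + 5200·30.7) / 7400 = 25.85405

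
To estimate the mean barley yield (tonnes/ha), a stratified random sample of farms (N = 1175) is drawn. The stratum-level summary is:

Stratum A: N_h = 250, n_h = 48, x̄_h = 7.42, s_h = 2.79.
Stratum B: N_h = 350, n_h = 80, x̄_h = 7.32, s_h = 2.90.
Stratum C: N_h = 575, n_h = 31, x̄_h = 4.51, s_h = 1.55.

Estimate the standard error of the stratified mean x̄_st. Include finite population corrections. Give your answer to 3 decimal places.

SE(x̄_st) ≈ 0.175

V̂(x̄_st) = Σ W_h² (1 − n_h/N_h) s_h²/n_h, with W_h = N_h/N and N = 1175:
  stratum A: (250/1175)²·(1 − 48/250)·2.79²/48 = 0.00593175
  stratum B: (350/1175)²·(1 − 80/350)·2.90²/80 = 0.00719552
  stratum C: (575/1175)²·(1 − 31/575)·1.55²/31 = 0.0175587
V̂(x̄_st) = 0.030686
SE(x̄_st) = √0.030686 = 0.175174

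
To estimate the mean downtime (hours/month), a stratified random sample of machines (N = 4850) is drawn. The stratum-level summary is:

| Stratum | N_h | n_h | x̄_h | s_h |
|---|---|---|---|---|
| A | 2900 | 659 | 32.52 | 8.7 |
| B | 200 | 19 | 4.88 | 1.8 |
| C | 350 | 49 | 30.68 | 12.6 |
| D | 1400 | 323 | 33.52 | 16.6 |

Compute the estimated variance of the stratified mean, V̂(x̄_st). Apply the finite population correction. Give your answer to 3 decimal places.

V̂(x̄_st) ≈ 0.101

V̂(x̄_st) = Σ W_h² (1 − n_h/N_h) s_h²/n_h, with W_h = N_h/N and N = 4850:
  stratum A: (2900/4850)²·(1 − 659/2900)·8.7²/659 = 0.0317329
  stratum B: (200/4850)²·(1 − 19/200)·1.8²/19 = 0.000262432
  stratum C: (350/4850)²·(1 − 49/350)·12.6²/49 = 0.014511
  stratum D: (1400/4850)²·(1 − 323/1400)·16.6²/323 = 0.0546857
V̂(x̄_st) = 0.101192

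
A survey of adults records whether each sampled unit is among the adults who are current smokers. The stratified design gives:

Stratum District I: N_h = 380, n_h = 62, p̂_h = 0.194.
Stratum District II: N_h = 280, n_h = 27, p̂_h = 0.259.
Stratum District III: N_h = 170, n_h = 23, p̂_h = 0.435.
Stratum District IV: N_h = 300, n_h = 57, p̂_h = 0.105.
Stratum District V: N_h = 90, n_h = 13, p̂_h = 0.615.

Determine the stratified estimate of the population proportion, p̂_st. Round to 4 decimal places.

p̂_st ≈ 0.2517

N = 1220; stratum weights W_h = N_h/N.
p̂_st = Σ W_h p̂_h = (380·0.194 + 280·0.259 + 170·0.435 + 300·0.105 + 90·0.615)/1220 = 0.25167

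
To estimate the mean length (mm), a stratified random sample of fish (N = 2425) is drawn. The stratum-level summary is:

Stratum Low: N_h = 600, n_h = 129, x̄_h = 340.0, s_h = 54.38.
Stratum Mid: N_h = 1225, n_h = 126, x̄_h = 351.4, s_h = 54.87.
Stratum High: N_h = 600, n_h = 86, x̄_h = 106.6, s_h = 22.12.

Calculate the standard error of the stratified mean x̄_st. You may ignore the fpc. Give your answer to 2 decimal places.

SE(x̄_st) ≈ 2.80

V̂(x̄_st) = Σ W_h² s_h²/n_h, with W_h = N_h/N and N = 2425:
  stratum Low: (600/2425)²·54.38²/129 = 1.40336
  stratum Mid: (1225/2425)²·54.87²/126 = 6.09745
  stratum High: (600/2425)²·22.12²/86 = 0.348298
V̂(x̄_st) = 7.8491
SE(x̄_st) = √7.8491 = 2.80162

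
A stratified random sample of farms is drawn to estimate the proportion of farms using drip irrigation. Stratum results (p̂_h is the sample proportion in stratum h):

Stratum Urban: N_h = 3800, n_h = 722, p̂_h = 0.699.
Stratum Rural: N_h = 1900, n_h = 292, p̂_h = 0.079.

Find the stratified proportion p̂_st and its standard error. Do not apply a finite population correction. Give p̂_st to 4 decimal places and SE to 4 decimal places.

N = 5700; stratum weights W_h = N_h/N.
p̂_st = Σ W_h p̂_h = (3800·0.699 + 1900·0.079)/5700 = 0.49233
V̂(p̂_st) = Σ W_h² p̂_h(1−p̂_h)/(n_h−1):
  stratum Urban: (3800/5700)²·0.699·0.301/721 = 0.000129696
  stratum Rural: (1900/5700)²·0.079·0.921/291 = 2.77812e-05
V̂(p̂_st) = 0.000157477; SE = √V̂ = 0.012549

p̂_st ≈ 0.4923, SE ≈ 0.0125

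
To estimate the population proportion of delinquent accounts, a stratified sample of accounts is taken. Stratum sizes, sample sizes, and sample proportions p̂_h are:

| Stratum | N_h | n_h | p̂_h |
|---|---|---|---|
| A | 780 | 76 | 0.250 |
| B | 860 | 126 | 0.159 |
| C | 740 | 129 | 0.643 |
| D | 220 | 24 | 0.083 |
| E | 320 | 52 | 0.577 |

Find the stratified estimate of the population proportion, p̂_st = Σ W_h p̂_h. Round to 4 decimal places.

N = 2920; stratum weights W_h = N_h/N.
p̂_st = Σ W_h p̂_h = (780·0.250 + 860·0.159 + 740·0.643 + 220·0.083 + 320·0.577)/2920 = 0.34605

p̂_st ≈ 0.3460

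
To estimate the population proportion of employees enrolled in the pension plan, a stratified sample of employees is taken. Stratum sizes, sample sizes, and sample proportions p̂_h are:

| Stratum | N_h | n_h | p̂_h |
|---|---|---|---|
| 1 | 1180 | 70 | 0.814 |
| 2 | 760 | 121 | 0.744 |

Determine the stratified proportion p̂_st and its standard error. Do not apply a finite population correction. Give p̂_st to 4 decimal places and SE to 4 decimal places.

p̂_st ≈ 0.7866, SE ≈ 0.0325

N = 1940; stratum weights W_h = N_h/N.
p̂_st = Σ W_h p̂_h = (1180·0.814 + 760·0.744)/1940 = 0.78658
V̂(p̂_st) = Σ W_h² p̂_h(1−p̂_h)/(n_h−1):
  stratum 1: (1180/1940)²·0.814·0.186/69 = 0.0008118
  stratum 2: (760/1940)²·0.744·0.256/120 = 0.000243588
V̂(p̂_st) = 0.00105539; SE = √V̂ = 0.0324867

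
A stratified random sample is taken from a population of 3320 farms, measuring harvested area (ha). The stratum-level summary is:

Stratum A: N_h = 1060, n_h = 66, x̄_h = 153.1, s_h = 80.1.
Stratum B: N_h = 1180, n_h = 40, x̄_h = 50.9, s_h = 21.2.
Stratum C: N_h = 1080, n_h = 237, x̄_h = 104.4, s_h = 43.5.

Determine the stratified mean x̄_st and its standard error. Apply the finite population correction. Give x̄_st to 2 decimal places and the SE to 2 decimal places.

x̄_st = Σ W_h x̄_h = (1060·153.1 + 1180·50.9 + 1080·104.4)/3320 = 100.93373
V̂(x̄_st) = Σ W_h² (1 − n_h/N_h) s_h²/n_h, with W_h = N_h/N and N = 3320:
  stratum A: (1060/3320)²·(1 − 66/1060)·80.1²/66 = 9.2926
  stratum B: (1180/3320)²·(1 − 40/1180)·21.2²/40 = 1.37127
  stratum C: (1080/3320)²·(1 − 237/1080)·43.5²/237 = 0.659486
V̂(x̄_st) = 11.3234
SE(x̄_st) = √11.3234 = 3.36502

x̄_st ≈ 100.93, SE ≈ 3.37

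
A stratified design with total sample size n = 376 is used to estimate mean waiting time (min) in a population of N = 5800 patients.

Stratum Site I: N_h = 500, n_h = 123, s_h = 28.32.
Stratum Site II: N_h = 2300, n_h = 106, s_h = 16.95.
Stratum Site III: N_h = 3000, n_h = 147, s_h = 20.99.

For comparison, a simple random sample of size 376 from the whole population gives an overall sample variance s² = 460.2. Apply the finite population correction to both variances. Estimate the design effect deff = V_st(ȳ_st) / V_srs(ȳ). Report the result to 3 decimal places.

V̂(ȳ_st) = Σ W_h² (1 − n_h/N_h) s_h²/n_h, with W_h = N_h/N and N = 5800:
  stratum Site I: (500/5800)²·(1 − 123/500)·28.32²/123 = 0.0365373
  stratum Site II: (2300/5800)²·(1 − 106/2300)·16.95²/106 = 0.406576
  stratum Site III: (3000/5800)²·(1 − 147/3000)·20.99²/147 = 0.762561
V_st = 1.20567
V_srs = (1 − 376/5800)·460.2/376 = 1.14459
deff = V_st / V_srs = 1.20567/1.14459 = 1.0534

deff ≈ 1.053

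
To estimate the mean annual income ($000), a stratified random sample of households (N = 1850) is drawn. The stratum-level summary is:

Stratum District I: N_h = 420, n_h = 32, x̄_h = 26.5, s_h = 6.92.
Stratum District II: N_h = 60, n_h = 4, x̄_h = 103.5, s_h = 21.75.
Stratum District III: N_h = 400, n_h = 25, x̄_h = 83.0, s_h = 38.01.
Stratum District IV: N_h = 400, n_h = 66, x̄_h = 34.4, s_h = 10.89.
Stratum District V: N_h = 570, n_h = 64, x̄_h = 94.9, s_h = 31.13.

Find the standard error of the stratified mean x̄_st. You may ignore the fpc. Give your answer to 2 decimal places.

SE(x̄_st) ≈ 2.10

V̂(x̄_st) = Σ W_h² s_h²/n_h, with W_h = N_h/N and N = 1850:
  stratum District I: (420/1850)²·6.92²/32 = 0.0771289
  stratum District II: (60/1850)²·21.75²/4 = 0.124399
  stratum District III: (400/1850)²·38.01²/25 = 2.70167
  stratum District IV: (400/1850)²·10.89²/66 = 0.0840018
  stratum District V: (570/1850)²·31.13²/64 = 1.43742
V̂(x̄_st) = 4.42462
SE(x̄_st) = √4.42462 = 2.10348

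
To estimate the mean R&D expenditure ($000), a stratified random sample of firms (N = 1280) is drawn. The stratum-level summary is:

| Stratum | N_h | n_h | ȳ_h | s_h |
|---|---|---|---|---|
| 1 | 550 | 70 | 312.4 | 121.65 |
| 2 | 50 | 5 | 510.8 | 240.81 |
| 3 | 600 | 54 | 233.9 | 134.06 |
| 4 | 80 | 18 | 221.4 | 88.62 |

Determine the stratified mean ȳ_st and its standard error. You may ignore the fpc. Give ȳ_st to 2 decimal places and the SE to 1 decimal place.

ȳ_st = Σ W_h ȳ_h = (550·312.4 + 50·510.8 + 600·233.9 + 80·221.4)/1280 = 277.66562
V̂(ȳ_st) = Σ W_h² s_h²/n_h, with W_h = N_h/N and N = 1280:
  stratum 1: (550/1280)²·121.65²/70 = 39.033
  stratum 2: (50/1280)²·240.81²/5 = 17.697
  stratum 3: (600/1280)²·134.06²/54 = 73.1286
  stratum 4: (80/1280)²·88.62²/18 = 1.70432
V̂(ȳ_st) = 131.563
SE(ȳ_st) = √131.563 = 11.4701

ȳ_st ≈ 277.67, SE ≈ 11.5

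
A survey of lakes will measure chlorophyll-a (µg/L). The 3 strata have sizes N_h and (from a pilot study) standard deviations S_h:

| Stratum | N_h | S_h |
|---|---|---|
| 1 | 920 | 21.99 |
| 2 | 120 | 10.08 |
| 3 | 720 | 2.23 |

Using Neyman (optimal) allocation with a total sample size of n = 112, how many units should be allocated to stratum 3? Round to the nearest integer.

Neyman allocation: n_h = n · N_h S_h / Σ N_i S_i, with n = 112.
  stratum 1: N_h·S_h = 920·21.99 = 20230.80
  stratum 2: N_h·S_h = 120·10.08 = 1209.60
  stratum 3: N_h·S_h = 720·2.23 = 1605.60
Σ N_h S_h = 23046.00
n for stratum 3 = 112·1605.60/23046.00 = 7.803 → 8

8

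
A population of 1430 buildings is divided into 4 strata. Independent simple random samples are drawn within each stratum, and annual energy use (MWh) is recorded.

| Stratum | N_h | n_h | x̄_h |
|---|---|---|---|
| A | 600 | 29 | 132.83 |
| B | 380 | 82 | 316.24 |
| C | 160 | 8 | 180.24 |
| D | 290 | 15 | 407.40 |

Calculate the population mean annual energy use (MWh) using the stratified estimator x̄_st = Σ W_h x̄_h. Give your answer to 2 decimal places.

x̄_st ≈ 242.55

N = Σ N_h = 1430. Stratum weights W_h = N_h/N.
x̄_st = (600·132.83 + 380·316.24 + 160·180.24 + 290·407.40) / 1430 = 242.5550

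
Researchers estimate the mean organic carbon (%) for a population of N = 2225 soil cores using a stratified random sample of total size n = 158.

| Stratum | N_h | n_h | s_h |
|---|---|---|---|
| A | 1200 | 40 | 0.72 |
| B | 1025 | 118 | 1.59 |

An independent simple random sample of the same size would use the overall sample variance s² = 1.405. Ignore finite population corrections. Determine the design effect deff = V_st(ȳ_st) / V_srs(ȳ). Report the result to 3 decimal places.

deff ≈ 0.935

V̂(ȳ_st) = Σ W_h² s_h²/n_h, with W_h = N_h/N and N = 2225:
  stratum A: (1200/2225)²·0.72²/40 = 0.00376971
  stratum B: (1025/2225)²·1.59²/118 = 0.00454674
V_st = 0.00831644
V_srs = s²/n = 1.405/158 = 0.00889241
deff = V_st / V_srs = 0.00831644/0.00889241 = 0.9352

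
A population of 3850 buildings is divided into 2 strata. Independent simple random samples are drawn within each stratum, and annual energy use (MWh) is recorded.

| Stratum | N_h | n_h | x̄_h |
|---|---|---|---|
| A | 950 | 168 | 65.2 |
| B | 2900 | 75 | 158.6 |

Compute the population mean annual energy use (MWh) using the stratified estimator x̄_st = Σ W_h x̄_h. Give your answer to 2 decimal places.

N = Σ N_h = 3850. Stratum weights W_h = N_h/N.
x̄_st = (950·65.2 + 2900·158.6) / 3850 = 135.5532

x̄_st ≈ 135.55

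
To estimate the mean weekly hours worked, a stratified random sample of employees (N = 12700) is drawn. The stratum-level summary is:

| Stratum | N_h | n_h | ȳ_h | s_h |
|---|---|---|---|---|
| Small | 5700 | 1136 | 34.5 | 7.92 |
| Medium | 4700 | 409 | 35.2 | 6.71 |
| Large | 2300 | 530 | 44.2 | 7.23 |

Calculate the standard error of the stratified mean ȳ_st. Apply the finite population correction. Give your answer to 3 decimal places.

V̂(ȳ_st) = Σ W_h² (1 − n_h/N_h) s_h²/n_h, with W_h = N_h/N and N = 12700:
  stratum Small: (5700/12700)²·(1 − 1136/5700)·7.92²/1136 = 0.00890605
  stratum Medium: (4700/12700)²·(1 − 409/4700)·6.71²/409 = 0.0137648
  stratum Large: (2300/12700)²·(1 − 530/2300)·7.23²/530 = 0.0024894
V̂(ȳ_st) = 0.0251603
SE(ȳ_st) = √0.0251603 = 0.15862

SE(ȳ_st) ≈ 0.159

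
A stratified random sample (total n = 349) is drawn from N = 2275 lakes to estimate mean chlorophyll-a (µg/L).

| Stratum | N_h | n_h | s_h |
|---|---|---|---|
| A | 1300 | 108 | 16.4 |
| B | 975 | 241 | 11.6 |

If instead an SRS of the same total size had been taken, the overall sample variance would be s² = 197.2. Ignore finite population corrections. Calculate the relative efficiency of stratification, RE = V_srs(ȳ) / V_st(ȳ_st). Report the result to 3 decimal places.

V̂(ȳ_st) = Σ W_h² s_h²/n_h, with W_h = N_h/N and N = 2275:
  stratum A: (1300/2275)²·16.4²/108 = 0.813182
  stratum B: (975/2275)²·11.6²/241 = 0.102552
V_st = 0.915734
V_srs = s²/n = 197.2/349 = 0.565043
Relative efficiency = V_srs / V_st = 0.565043/0.915734 = 0.6170

RE ≈ 0.617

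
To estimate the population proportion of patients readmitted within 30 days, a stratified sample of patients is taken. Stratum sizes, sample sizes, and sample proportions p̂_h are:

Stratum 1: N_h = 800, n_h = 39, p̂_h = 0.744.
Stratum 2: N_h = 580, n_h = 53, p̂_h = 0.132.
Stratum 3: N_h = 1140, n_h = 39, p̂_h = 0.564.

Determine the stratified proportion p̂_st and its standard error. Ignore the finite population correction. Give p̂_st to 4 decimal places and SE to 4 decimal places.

p̂_st ≈ 0.5217, SE ≈ 0.0441

N = 2520; stratum weights W_h = N_h/N.
p̂_st = Σ W_h p̂_h = (800·0.744 + 580·0.132 + 1140·0.564)/2520 = 0.52171
V̂(p̂_st) = Σ W_h² p̂_h(1−p̂_h)/(n_h−1):
  stratum 1: (800/2520)²·0.744·0.256/38 = 0.000505136
  stratum 2: (580/2520)²·0.132·0.868/52 = 0.00011672
  stratum 3: (1140/2520)²·0.564·0.436/38 = 0.00132431
V̂(p̂_st) = 0.00194617; SE = √V̂ = 0.0441154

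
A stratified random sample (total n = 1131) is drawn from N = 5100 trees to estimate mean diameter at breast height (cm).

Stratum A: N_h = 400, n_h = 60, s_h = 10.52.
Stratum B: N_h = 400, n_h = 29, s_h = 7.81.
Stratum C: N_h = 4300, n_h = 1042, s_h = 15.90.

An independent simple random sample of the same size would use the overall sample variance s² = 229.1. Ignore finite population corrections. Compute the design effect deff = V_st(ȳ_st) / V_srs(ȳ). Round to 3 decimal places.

deff ≈ 0.971

V̂(ȳ_st) = Σ W_h² s_h²/n_h, with W_h = N_h/N and N = 5100:
  stratum A: (400/5100)²·10.52²/60 = 0.0113464
  stratum B: (400/5100)²·7.81²/29 = 0.0129385
  stratum C: (4300/5100)²·15.90²/1042 = 0.172474
V_st = 0.196759
V_srs = s²/n = 229.1/1131 = 0.202564
deff = V_st / V_srs = 0.196759/0.202564 = 0.9713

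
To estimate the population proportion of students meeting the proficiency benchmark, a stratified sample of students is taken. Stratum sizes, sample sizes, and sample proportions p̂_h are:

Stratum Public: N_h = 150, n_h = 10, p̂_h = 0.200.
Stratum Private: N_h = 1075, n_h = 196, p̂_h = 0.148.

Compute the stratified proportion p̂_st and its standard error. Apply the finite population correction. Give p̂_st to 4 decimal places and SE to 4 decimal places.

p̂_st ≈ 0.1544, SE ≈ 0.0256

N = 1225; stratum weights W_h = N_h/N.
p̂_st = Σ W_h p̂_h = (150·0.200 + 1075·0.148)/1225 = 0.15437
V̂(p̂_st) = Σ W_h² (1 − n_h/N_h) p̂_h(1−p̂_h)/(n_h−1):
  stratum Public: (150/1225)²·(1 − 10/150)·0.200·0.800/9 = 0.000248785
  stratum Private: (1075/1225)²·(1 − 196/1075)·0.148·0.852/195 = 0.000407185
V̂(p̂_st) = 0.00065597; SE = √V̂ = 0.0256119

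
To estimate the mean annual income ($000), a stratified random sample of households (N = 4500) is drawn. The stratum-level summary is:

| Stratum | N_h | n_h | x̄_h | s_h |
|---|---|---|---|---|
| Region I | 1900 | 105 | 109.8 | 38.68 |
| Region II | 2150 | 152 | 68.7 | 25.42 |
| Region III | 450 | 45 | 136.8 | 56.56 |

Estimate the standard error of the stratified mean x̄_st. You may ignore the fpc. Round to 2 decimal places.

V̂(x̄_st) = Σ W_h² s_h²/n_h, with W_h = N_h/N and N = 4500:
  stratum Region I: (1900/4500)²·38.68²/105 = 2.54019
  stratum Region II: (2150/4500)²·25.42²/152 = 0.970419
  stratum Region III: (450/4500)²·56.56²/45 = 0.710896
V̂(x̄_st) = 4.2215
SE(x̄_st) = √4.2215 = 2.05463

SE(x̄_st) ≈ 2.05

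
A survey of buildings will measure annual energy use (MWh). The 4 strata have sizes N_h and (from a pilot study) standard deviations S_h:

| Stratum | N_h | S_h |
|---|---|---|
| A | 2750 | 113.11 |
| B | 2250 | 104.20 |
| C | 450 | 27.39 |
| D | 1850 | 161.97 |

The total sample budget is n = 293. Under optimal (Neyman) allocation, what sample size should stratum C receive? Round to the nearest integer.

4

Neyman allocation: n_h = n · N_h S_h / Σ N_i S_i, with n = 293.
  stratum A: N_h·S_h = 2750·113.11 = 311052.50
  stratum B: N_h·S_h = 2250·104.20 = 234450.00
  stratum C: N_h·S_h = 450·27.39 = 12325.50
  stratum D: N_h·S_h = 1850·161.97 = 299644.50
Σ N_h S_h = 857472.50
n for stratum C = 293·12325.50/857472.50 = 4.212 → 4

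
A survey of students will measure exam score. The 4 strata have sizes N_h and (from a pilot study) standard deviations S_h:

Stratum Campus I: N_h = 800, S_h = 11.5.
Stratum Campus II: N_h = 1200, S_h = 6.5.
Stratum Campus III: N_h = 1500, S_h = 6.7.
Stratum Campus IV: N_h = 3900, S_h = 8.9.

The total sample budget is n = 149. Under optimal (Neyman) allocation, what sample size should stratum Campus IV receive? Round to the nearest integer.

Neyman allocation: n_h = n · N_h S_h / Σ N_i S_i, with n = 149.
  stratum Campus I: N_h·S_h = 800·11.5 = 9200.00
  stratum Campus II: N_h·S_h = 1200·6.5 = 7800.00
  stratum Campus III: N_h·S_h = 1500·6.7 = 10050.00
  stratum Campus IV: N_h·S_h = 3900·8.9 = 34710.00
Σ N_h S_h = 61760.00
n for stratum Campus IV = 149·34710.00/61760.00 = 83.740 → 84

84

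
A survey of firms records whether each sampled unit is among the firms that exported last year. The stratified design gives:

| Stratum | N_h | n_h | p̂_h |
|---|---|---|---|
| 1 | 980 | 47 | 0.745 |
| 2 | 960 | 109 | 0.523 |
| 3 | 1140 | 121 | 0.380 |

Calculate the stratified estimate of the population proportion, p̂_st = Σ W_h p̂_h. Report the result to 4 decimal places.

p̂_st ≈ 0.5407

N = 3080; stratum weights W_h = N_h/N.
p̂_st = Σ W_h p̂_h = (980·0.745 + 960·0.523 + 1140·0.380)/3080 = 0.54071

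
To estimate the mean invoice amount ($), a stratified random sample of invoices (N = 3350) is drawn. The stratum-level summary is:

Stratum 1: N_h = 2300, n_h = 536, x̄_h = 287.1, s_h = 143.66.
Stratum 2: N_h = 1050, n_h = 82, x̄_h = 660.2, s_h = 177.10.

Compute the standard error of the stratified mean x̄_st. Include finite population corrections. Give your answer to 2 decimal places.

SE(x̄_st) ≈ 6.97

V̂(x̄_st) = Σ W_h² (1 − n_h/N_h) s_h²/n_h, with W_h = N_h/N and N = 3350:
  stratum 1: (2300/3350)²·(1 − 536/2300)·143.66²/536 = 13.9201
  stratum 2: (1050/3350)²·(1 − 82/1050)·177.10²/82 = 34.6416
V̂(x̄_st) = 48.5618
SE(x̄_st) = √48.5618 = 6.96863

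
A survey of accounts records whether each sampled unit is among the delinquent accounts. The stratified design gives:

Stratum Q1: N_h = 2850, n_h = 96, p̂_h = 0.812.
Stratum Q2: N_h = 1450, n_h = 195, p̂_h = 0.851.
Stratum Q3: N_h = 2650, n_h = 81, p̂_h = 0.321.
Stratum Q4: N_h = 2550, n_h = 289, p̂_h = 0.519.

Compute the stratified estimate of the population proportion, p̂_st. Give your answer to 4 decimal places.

p̂_st ≈ 0.6023

N = 9500; stratum weights W_h = N_h/N.
p̂_st = Σ W_h p̂_h = (2850·0.812 + 1450·0.851 + 2650·0.321 + 2550·0.519)/9500 = 0.60234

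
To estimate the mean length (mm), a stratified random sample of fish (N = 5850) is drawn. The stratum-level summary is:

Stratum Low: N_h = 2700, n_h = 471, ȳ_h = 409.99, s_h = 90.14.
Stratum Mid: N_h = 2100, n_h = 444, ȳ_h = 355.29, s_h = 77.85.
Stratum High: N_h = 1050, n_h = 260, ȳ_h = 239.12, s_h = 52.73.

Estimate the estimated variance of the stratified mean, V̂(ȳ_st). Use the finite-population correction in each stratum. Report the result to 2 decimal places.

V̂(ȳ_st) ≈ 4.68

V̂(ȳ_st) = Σ W_h² (1 − n_h/N_h) s_h²/n_h, with W_h = N_h/N and N = 5850:
  stratum Low: (2700/5850)²·(1 − 471/2700)·90.14²/471 = 3.03373
  stratum Mid: (2100/5850)²·(1 − 444/2100)·77.85²/444 = 1.38708
  stratum High: (1050/5850)²·(1 − 260/1050)·52.73²/260 = 0.259207
V̂(ȳ_st) = 4.68001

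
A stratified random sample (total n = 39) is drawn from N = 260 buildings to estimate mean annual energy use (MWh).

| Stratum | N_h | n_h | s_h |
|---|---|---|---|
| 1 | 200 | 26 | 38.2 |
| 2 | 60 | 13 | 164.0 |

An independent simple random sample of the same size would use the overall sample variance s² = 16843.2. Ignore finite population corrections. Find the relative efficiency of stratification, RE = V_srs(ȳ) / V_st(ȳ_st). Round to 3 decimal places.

V̂(ȳ_st) = Σ W_h² s_h²/n_h, with W_h = N_h/N and N = 260:
  stratum 1: (200/260)²·38.2²/26 = 33.2098
  stratum 2: (60/260)²·164.0²/13 = 110.179
V_st = 143.389
V_srs = s²/n = 16843.2/39 = 431.877
Relative efficiency = V_srs / V_st = 431.877/143.389 = 3.0119

RE ≈ 3.012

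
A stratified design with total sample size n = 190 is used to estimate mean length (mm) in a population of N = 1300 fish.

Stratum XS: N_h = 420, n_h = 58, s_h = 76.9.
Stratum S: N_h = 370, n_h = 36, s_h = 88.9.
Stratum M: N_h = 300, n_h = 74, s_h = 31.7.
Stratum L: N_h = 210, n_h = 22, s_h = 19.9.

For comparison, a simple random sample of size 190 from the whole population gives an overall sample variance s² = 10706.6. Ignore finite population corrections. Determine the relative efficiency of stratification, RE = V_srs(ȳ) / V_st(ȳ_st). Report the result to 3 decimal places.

RE ≈ 1.903

V̂(ȳ_st) = Σ W_h² s_h²/n_h, with W_h = N_h/N and N = 1300:
  stratum XS: (420/1300)²·76.9²/58 = 10.6423
  stratum S: (370/1300)²·88.9²/36 = 17.7835
  stratum M: (300/1300)²·31.7²/74 = 0.723174
  stratum L: (210/1300)²·19.9²/22 = 0.469716
V_st = 29.6187
V_srs = s²/n = 10706.6/190 = 56.3505
Relative efficiency = V_srs / V_st = 56.3505/29.6187 = 1.9025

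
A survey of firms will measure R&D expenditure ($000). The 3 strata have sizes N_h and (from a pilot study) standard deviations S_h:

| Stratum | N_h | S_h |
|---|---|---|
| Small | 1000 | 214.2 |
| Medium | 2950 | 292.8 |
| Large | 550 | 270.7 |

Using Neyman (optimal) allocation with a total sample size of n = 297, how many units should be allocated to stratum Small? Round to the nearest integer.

Neyman allocation: n_h = n · N_h S_h / Σ N_i S_i, with n = 297.
  stratum Small: N_h·S_h = 1000·214.2 = 214200.00
  stratum Medium: N_h·S_h = 2950·292.8 = 863760.00
  stratum Large: N_h·S_h = 550·270.7 = 148885.00
Σ N_h S_h = 1226845.00
n for stratum Small = 297·214200.00/1226845.00 = 51.854 → 52

52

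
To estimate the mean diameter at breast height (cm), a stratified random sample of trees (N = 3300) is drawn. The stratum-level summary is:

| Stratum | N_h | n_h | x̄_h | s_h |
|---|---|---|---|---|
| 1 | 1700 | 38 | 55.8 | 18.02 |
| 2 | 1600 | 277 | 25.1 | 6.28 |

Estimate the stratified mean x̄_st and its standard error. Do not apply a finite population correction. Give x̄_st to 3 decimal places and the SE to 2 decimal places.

x̄_st = Σ W_h x̄_h = (1700·55.8 + 1600·25.1)/3300 = 40.91515
V̂(x̄_st) = Σ W_h² s_h²/n_h, with W_h = N_h/N and N = 3300:
  stratum 1: (1700/3300)²·18.02²/38 = 2.26775
  stratum 2: (1600/3300)²·6.28²/277 = 0.0334697
V̂(x̄_st) = 2.30122
SE(x̄_st) = √2.30122 = 1.51698

x̄_st ≈ 40.915, SE ≈ 1.52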